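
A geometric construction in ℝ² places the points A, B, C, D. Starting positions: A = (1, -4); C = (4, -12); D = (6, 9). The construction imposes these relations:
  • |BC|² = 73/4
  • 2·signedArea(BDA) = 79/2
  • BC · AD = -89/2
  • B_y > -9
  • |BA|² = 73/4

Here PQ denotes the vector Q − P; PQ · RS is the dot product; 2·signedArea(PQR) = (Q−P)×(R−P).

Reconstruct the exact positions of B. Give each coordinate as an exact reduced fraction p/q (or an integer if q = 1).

1. B_x = 5/2  [BC · AD = -89/2 ∩ 2·signedArea(BDA) = 79/2]
2. B_y = -8  [BC · AD = -89/2 ∩ 2·signedArea(BDA) = 79/2]
   → B = (5/2, -8)

B = (5/2, -8)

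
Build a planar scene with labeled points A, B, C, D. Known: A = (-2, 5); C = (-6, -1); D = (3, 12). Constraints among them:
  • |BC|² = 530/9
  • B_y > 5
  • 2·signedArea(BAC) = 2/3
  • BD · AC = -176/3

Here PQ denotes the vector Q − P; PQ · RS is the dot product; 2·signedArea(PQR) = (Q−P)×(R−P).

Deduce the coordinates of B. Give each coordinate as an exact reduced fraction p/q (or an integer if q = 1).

1. B_x = -5/3  [2·signedArea(BAC) = 2/3 ∩ BD · AC = -176/3]
2. B_y = 16/3  [2·signedArea(BAC) = 2/3 ∩ BD · AC = -176/3]
   → B = (-5/3, 16/3)

B = (-5/3, 16/3)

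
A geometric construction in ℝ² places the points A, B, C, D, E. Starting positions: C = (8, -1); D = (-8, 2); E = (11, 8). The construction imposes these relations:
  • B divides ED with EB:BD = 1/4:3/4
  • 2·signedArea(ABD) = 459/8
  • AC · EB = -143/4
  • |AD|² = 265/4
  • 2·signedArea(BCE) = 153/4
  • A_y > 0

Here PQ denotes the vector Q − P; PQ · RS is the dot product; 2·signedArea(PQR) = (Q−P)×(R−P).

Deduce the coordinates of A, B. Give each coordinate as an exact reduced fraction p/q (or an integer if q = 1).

1. B_x = 25/4  [B divides ED with EB:BD = 1/4:3/4]
2. B_y = 13/2  [B divides ED with EB:BD = 1/4:3/4]
   → B = (25/4, 13/2)
3. A_x = 0  [2·signedArea(ABD) = 459/8 ∩ AC · EB = -143/4]
4. A_y = 1/2  [2·signedArea(ABD) = 459/8 ∩ AC · EB = -143/4]
   → A = (0, 1/2)

A = (0, 1/2)
B = (25/4, 13/2)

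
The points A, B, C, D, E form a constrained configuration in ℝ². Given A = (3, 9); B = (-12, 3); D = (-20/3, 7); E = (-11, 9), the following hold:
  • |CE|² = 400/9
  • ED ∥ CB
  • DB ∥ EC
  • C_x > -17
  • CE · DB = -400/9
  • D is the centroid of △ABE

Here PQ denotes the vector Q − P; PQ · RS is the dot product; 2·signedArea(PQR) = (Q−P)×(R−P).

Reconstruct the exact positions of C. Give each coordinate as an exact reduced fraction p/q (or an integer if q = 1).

C = (-49/3, 5)

1. C_x = -49/3  [ED ∥ CB ∩ DB ∥ EC]
2. C_y = 5  [ED ∥ CB ∩ DB ∥ EC]
   → C = (-49/3, 5)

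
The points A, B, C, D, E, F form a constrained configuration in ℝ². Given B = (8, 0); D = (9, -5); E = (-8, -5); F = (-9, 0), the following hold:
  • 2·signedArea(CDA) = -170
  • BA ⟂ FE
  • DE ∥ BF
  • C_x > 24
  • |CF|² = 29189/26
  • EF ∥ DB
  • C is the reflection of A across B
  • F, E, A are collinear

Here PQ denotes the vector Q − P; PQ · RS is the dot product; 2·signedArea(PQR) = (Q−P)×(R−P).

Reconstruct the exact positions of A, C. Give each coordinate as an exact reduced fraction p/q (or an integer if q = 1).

1. A_x = -217/26  [F, E, A are collinear ∩ BA ⟂ FE]
2. A_y = -85/26  [F, E, A are collinear ∩ BA ⟂ FE]
   → A = (-217/26, -85/26)
3. C_x = 633/26  [C is the reflection of A across B]
4. C_y = 85/26  [C is the reflection of A across B]
   → C = (633/26, 85/26)

A = (-217/26, -85/26)
C = (633/26, 85/26)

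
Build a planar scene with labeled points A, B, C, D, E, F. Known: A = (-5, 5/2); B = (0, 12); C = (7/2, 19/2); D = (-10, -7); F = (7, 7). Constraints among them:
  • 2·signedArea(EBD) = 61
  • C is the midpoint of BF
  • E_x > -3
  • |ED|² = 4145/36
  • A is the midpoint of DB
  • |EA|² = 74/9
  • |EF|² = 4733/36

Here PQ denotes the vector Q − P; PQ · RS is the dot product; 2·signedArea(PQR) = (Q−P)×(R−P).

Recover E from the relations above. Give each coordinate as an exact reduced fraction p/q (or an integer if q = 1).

E = (-8/3, 5/6)

1. E_x = -8/3  [line 19·x + -10·y + 59 = 0 ∩ |ED|² = 4145/36]
2. E_y = 5/6  [line 19·x + -10·y + 59 = 0 ∩ |ED|² = 4145/36]
   → E = (-8/3, 5/6)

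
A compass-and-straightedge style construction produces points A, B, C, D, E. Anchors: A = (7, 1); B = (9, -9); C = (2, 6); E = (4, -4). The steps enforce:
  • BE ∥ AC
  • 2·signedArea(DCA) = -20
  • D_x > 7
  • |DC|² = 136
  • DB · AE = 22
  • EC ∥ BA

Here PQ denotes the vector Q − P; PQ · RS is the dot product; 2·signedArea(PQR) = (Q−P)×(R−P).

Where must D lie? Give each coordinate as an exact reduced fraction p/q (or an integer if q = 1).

1. D_x = 8  [2·signedArea(DCA) = -20 ∩ DB · AE = 22]
2. D_y = -4  [2·signedArea(DCA) = -20 ∩ DB · AE = 22]
   → D = (8, -4)

D = (8, -4)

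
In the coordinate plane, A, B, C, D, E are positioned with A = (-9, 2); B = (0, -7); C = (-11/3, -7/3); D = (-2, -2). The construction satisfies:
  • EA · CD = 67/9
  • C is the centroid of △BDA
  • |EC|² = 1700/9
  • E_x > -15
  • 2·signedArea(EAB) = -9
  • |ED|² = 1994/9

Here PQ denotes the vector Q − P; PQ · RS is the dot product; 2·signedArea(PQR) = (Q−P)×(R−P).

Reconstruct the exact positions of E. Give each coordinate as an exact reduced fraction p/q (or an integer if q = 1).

E = (-43/3, 19/3)

1. E_x = -43/3  [2·signedArea(EAB) = -9 ∩ EA · CD = 67/9]
2. E_y = 19/3  [2·signedArea(EAB) = -9 ∩ EA · CD = 67/9]
   → E = (-43/3, 19/3)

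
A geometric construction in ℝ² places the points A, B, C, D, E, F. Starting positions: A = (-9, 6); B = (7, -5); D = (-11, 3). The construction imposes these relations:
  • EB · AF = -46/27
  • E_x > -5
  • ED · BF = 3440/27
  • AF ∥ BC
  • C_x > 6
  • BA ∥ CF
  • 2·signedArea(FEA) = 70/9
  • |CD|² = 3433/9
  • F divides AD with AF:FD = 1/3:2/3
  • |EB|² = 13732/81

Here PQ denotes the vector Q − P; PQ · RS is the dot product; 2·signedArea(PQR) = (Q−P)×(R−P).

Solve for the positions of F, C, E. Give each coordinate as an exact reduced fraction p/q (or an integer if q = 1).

1. F_x = -29/3  [F divides AD with AF:FD = 1/3:2/3]
2. F_y = 5  [F divides AD with AF:FD = 1/3:2/3]
   → F = (-29/3, 5)
3. C_x = 19/3  [BA ∥ CF ∩ AF ∥ BC]
4. C_y = -6  [BA ∥ CF ∩ AF ∥ BC]
   → C = (19/3, -6)
5. E_x = -41/9  [EB · AF = -46/27 ∩ ED · BF = 3440/27]
6. E_y = 1  [EB · AF = -46/27 ∩ ED · BF = 3440/27]
   → E = (-41/9, 1)

C = (19/3, -6)
E = (-41/9, 1)
F = (-29/3, 5)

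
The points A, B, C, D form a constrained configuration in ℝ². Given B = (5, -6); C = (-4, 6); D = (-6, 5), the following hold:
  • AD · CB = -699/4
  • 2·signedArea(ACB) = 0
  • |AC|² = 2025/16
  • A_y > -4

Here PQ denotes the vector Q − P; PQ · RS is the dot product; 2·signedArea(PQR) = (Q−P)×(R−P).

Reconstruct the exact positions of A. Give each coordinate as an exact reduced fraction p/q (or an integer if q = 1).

1. A_x = 11/4  [2·signedArea(ACB) = 0 ∩ AD · CB = -699/4]
2. A_y = -3  [2·signedArea(ACB) = 0 ∩ AD · CB = -699/4]
   → A = (11/4, -3)

A = (11/4, -3)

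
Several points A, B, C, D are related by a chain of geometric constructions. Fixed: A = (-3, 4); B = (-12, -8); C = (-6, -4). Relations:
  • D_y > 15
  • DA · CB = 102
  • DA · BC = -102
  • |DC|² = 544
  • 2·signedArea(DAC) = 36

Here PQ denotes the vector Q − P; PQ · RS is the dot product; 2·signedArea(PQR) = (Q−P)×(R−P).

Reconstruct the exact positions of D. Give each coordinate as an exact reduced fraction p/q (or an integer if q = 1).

1. D_x = 6  [2·signedArea(DAC) = 36 ∩ DA · BC = -102]
2. D_y = 16  [2·signedArea(DAC) = 36 ∩ DA · BC = -102]
   → D = (6, 16)

D = (6, 16)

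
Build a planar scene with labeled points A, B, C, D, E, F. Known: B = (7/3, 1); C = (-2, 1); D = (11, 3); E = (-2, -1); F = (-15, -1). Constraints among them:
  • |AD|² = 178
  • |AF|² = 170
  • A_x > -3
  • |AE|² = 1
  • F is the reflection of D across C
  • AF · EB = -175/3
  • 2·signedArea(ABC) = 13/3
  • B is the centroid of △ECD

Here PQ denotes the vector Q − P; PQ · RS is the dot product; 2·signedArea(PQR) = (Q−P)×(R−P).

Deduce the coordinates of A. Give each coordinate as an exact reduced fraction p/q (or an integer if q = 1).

1. A_x = -2  [2·signedArea(ABC) = 13/3 ∩ AF · EB = -175/3]
2. A_y = 0  [2·signedArea(ABC) = 13/3 ∩ AF · EB = -175/3]
   → A = (-2, 0)

A = (-2, 0)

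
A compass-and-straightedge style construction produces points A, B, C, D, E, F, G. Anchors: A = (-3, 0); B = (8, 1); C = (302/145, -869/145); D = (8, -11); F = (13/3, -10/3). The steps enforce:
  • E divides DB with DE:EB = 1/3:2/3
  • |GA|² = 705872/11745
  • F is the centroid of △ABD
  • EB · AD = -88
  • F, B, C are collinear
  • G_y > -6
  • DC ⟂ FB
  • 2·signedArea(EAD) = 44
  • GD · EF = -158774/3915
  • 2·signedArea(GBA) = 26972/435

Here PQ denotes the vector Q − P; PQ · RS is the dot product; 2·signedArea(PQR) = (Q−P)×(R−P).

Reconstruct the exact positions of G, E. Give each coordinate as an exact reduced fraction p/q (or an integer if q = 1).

E = (8, -7)
G = (3697/1305, -6664/1305)

1. G_x = 3697/1305  [line 1·x + -11·y + -25667/435 = 0 ∩ |GA|² = 705872/11745]
2. G_y = -6664/1305  [line 1·x + -11·y + -25667/435 = 0 ∩ |GA|² = 705872/11745]
   → G = (3697/1305, -6664/1305)
3. E_x = 8  [E divides DB with DE:EB = 1/3:2/3]
4. E_y = -7  [E divides DB with DE:EB = 1/3:2/3]
   → E = (8, -7)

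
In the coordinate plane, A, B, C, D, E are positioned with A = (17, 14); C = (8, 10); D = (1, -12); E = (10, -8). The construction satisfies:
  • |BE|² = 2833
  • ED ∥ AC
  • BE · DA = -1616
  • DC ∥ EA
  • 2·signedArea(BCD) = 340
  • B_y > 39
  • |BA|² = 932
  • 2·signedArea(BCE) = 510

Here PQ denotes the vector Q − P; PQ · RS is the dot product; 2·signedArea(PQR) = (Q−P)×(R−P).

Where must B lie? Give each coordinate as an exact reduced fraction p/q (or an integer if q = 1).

B = (33, 40)

1. B_x = 33  [2·signedArea(BCE) = 510 ∩ BE · DA = -1616]
2. B_y = 40  [2·signedArea(BCE) = 510 ∩ BE · DA = -1616]
   → B = (33, 40)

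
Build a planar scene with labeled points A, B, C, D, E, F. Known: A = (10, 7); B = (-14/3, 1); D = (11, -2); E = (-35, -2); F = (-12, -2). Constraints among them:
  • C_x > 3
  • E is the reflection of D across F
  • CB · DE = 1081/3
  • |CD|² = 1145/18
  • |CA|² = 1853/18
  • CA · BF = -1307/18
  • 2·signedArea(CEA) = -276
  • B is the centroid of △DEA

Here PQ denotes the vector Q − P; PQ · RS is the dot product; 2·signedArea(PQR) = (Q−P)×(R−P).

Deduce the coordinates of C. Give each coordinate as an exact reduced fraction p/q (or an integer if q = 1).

1. C_x = 19/6  [CB · DE = 1081/3 ∩ 2·signedArea(CEA) = -276]
2. C_y = -1/2  [CB · DE = 1081/3 ∩ 2·signedArea(CEA) = -276]
   → C = (19/6, -1/2)

C = (19/6, -1/2)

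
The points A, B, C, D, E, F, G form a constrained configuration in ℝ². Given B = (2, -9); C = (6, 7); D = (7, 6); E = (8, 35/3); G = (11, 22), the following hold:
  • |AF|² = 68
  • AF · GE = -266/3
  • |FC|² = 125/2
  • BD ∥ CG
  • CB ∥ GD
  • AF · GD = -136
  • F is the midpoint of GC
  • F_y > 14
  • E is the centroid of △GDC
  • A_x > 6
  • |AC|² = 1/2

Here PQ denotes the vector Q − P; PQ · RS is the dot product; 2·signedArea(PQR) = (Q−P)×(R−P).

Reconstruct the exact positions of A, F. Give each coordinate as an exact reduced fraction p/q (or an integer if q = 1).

A = (13/2, 13/2)
F = (17/2, 29/2)

1. F_x = 17/2  [F is the midpoint of GC]
2. F_y = 29/2  [F is the midpoint of GC]
   → F = (17/2, 29/2)
3. A_x = 13/2  [AF · GE = -266/3 ∩ AF · GD = -136]
4. A_y = 13/2  [AF · GE = -266/3 ∩ AF · GD = -136]
   → A = (13/2, 13/2)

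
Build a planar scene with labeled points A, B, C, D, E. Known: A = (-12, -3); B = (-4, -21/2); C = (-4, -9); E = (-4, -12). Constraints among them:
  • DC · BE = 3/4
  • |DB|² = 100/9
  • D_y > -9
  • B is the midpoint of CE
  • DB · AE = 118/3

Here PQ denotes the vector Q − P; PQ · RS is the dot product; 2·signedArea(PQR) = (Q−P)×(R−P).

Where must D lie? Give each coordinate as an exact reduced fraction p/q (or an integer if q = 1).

1. D_x = -20/3  [DB · AE = 118/3 ∩ DC · BE = 3/4]
2. D_y = -17/2  [DB · AE = 118/3 ∩ DC · BE = 3/4]
   → D = (-20/3, -17/2)

D = (-20/3, -17/2)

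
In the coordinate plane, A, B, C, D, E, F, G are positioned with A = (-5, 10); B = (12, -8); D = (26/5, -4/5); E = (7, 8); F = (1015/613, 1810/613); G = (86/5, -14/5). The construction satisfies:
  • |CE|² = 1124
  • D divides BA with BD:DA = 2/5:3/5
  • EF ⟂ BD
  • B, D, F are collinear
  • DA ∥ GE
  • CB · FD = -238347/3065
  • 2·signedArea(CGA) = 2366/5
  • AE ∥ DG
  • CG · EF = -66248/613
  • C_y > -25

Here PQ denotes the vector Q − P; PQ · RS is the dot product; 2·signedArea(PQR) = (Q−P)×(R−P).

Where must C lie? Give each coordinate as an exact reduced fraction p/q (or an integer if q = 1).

1. C_x = 17  [2·signedArea(CGA) = 2366/5 ∩ CG · EF = -66248/613]
2. C_y = -24  [2·signedArea(CGA) = 2366/5 ∩ CG · EF = -66248/613]
   → C = (17, -24)

C = (17, -24)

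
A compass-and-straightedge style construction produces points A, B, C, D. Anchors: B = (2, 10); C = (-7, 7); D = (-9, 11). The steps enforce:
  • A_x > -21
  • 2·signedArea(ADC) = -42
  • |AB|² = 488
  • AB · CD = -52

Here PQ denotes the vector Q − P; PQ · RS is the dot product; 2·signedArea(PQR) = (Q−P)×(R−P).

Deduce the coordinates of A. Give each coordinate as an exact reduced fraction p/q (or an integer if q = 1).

A = (-20, 12)

1. A_x = -20  [2·signedArea(ADC) = -42 ∩ AB · CD = -52]
2. A_y = 12  [2·signedArea(ADC) = -42 ∩ AB · CD = -52]
   → A = (-20, 12)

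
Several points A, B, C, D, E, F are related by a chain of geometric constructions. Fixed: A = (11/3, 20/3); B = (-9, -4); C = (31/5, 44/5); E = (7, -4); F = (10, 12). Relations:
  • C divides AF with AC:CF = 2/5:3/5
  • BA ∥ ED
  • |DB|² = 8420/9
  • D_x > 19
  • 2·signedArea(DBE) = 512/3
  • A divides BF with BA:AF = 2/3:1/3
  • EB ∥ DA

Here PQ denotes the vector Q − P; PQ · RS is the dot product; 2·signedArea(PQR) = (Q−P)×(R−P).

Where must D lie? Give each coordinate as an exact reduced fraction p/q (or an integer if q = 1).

D = (59/3, 20/3)

1. D_x = 59/3  [EB ∥ DA ∩ BA ∥ ED]
2. D_y = 20/3  [EB ∥ DA ∩ BA ∥ ED]
   → D = (59/3, 20/3)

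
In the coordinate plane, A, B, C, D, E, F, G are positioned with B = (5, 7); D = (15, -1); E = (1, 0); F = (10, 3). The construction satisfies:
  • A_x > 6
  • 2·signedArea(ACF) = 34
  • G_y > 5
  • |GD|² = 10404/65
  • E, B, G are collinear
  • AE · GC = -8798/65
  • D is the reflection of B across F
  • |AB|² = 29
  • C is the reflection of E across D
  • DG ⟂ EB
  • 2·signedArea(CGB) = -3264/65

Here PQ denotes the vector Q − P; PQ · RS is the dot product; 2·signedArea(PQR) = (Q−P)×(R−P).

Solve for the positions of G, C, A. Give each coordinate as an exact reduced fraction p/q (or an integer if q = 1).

1. G_x = 261/65  [E, B, G are collinear ∩ DG ⟂ EB]
2. G_y = 343/65  [E, B, G are collinear ∩ DG ⟂ EB]
   → G = (261/65, 343/65)
3. C_x = 29  [C is the reflection of E across D]
4. C_y = -2  [C is the reflection of E across D]
   → C = (29, -2)
5. A_x = 7  [2·signedArea(ACF) = 34 ∩ AE · GC = -8798/65]
6. A_y = 2  [2·signedArea(ACF) = 34 ∩ AE · GC = -8798/65]
   → A = (7, 2)

A = (7, 2)
C = (29, -2)
G = (261/65, 343/65)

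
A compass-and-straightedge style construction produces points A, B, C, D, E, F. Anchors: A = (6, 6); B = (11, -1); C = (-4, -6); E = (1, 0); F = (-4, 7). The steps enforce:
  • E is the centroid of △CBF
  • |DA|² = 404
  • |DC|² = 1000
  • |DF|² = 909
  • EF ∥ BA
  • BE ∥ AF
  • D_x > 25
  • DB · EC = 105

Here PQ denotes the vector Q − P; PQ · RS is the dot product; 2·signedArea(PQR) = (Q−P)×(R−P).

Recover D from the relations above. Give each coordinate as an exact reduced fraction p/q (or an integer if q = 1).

D = (26, 4)

1. D_x = 26  [line 5·x + 6·y + -154 = 0 ∩ |DC|² = 1000]
2. D_y = 4  [line 5·x + 6·y + -154 = 0 ∩ |DC|² = 1000]
   → D = (26, 4)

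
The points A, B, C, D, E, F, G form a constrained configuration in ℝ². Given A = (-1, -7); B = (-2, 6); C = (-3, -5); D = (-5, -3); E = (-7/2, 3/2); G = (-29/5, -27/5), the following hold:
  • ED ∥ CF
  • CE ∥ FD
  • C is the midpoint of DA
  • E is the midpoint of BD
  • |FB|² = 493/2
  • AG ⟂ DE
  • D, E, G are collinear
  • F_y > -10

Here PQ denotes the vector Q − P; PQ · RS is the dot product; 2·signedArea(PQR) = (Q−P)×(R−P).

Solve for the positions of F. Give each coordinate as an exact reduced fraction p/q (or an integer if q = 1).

F = (-9/2, -19/2)

1. F_x = -9/2  [CE ∥ FD ∩ ED ∥ CF]
2. F_y = -19/2  [CE ∥ FD ∩ ED ∥ CF]
   → F = (-9/2, -19/2)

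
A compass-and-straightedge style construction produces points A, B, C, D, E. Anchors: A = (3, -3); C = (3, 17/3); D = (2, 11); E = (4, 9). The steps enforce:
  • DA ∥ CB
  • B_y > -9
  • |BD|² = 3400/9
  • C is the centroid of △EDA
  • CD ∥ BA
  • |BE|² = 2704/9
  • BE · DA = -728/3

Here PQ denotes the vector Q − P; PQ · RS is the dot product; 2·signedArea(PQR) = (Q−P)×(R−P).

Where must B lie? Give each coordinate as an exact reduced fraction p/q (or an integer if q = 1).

1. B_x = 4  [CD ∥ BA ∩ DA ∥ CB]
2. B_y = -25/3  [CD ∥ BA ∩ DA ∥ CB]
   → B = (4, -25/3)

B = (4, -25/3)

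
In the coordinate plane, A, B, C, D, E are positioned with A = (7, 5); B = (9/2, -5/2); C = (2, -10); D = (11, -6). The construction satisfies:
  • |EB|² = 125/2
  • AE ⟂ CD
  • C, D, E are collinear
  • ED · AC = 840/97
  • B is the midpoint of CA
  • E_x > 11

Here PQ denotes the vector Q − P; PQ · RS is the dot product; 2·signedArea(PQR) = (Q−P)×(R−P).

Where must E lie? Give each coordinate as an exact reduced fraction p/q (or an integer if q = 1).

1. E_x = 1139/97  [C, D, E are collinear ∩ AE ⟂ CD]
2. E_y = -550/97  [C, D, E are collinear ∩ AE ⟂ CD]
   → E = (1139/97, -550/97)

E = (1139/97, -550/97)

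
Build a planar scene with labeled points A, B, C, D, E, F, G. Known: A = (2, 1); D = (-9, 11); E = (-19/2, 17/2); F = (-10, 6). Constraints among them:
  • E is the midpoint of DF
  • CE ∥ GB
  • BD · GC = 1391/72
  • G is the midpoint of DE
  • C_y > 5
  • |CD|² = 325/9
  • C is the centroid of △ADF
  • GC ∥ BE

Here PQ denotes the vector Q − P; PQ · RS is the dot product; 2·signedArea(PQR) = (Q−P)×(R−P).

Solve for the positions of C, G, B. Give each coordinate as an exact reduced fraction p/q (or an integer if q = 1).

B = (-157/12, 49/4)
C = (-17/3, 6)
G = (-37/4, 39/4)

1. C_x = -17/3  [C is the centroid of △ADF]
2. C_y = 6  [C is the centroid of △ADF]
   → C = (-17/3, 6)
3. G_x = -37/4  [G is the midpoint of DE]
4. G_y = 39/4  [G is the midpoint of DE]
   → G = (-37/4, 39/4)
5. B_x = -157/12  [GC ∥ BE ∩ CE ∥ GB]
6. B_y = 49/4  [GC ∥ BE ∩ CE ∥ GB]
   → B = (-157/12, 49/4)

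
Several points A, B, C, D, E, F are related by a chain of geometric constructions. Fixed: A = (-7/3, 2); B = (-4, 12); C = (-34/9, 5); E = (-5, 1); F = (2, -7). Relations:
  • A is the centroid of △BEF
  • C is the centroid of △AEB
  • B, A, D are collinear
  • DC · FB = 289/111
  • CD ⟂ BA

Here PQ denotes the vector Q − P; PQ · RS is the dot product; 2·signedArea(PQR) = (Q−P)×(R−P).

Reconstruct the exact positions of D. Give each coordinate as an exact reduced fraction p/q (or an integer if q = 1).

D = (-952/333, 572/111)

1. D_x = -952/333  [B, A, D are collinear ∩ CD ⟂ BA]
2. D_y = 572/111  [B, A, D are collinear ∩ CD ⟂ BA]
   → D = (-952/333, 572/111)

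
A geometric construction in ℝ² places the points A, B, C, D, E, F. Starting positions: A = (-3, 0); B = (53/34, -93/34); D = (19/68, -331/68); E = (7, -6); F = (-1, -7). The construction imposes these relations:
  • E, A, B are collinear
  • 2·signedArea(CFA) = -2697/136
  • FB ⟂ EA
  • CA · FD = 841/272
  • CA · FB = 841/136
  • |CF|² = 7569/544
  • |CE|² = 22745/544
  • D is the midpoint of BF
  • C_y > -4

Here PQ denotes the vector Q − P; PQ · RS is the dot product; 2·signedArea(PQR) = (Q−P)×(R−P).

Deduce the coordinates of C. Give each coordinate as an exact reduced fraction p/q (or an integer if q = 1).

1. C_x = 125/136  [CA · FD = 841/272 ∩ 2·signedArea(CFA) = -2697/136]
2. C_y = -517/136  [CA · FD = 841/272 ∩ 2·signedArea(CFA) = -2697/136]
   → C = (125/136, -517/136)

C = (125/136, -517/136)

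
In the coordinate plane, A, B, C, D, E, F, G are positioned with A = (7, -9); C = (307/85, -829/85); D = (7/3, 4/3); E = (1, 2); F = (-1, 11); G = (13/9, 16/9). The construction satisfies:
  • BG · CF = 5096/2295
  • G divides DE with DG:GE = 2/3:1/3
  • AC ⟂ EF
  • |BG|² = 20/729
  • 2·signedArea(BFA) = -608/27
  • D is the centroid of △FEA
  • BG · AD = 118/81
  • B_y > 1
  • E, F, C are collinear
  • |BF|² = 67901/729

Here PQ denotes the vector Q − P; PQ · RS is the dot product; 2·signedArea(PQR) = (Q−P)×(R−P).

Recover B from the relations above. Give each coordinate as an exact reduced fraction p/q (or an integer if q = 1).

B = (43/27, 46/27)

1. B_x = 43/27  [2·signedArea(BFA) = -608/27 ∩ BG · AD = 118/81]
2. B_y = 46/27  [2·signedArea(BFA) = -608/27 ∩ BG · AD = 118/81]
   → B = (43/27, 46/27)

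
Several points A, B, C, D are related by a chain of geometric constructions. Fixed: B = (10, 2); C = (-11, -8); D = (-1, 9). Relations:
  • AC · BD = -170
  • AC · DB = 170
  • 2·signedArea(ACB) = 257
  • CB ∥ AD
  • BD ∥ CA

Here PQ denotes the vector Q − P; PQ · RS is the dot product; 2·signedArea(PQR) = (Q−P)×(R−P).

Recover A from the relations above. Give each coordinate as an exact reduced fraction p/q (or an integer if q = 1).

A = (-22, -1)

1. A_x = -22  [CB ∥ AD ∩ BD ∥ CA]
2. A_y = -1  [CB ∥ AD ∩ BD ∥ CA]
   → A = (-22, -1)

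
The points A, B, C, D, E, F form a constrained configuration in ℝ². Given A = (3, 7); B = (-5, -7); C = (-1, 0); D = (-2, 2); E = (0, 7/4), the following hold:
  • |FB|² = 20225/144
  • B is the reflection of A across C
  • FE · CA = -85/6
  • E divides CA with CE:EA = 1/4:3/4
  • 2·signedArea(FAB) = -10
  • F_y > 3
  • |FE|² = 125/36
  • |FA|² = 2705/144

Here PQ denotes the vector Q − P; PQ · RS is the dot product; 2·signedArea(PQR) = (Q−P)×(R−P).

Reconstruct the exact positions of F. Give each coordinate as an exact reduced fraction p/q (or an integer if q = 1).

1. F_x = 1/3  [2·signedArea(FAB) = -10 ∩ FE · CA = -85/6]
2. F_y = 43/12  [2·signedArea(FAB) = -10 ∩ FE · CA = -85/6]
   → F = (1/3, 43/12)

F = (1/3, 43/12)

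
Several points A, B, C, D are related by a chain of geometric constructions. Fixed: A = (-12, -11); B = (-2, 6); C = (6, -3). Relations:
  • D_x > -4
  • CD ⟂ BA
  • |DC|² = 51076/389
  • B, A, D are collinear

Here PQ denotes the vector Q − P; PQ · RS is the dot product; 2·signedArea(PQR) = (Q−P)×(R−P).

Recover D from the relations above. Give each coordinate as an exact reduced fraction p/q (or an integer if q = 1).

1. D_x = -1508/389  [B, A, D are collinear ∩ CD ⟂ BA]
2. D_y = 1093/389  [B, A, D are collinear ∩ CD ⟂ BA]
   → D = (-1508/389, 1093/389)

D = (-1508/389, 1093/389)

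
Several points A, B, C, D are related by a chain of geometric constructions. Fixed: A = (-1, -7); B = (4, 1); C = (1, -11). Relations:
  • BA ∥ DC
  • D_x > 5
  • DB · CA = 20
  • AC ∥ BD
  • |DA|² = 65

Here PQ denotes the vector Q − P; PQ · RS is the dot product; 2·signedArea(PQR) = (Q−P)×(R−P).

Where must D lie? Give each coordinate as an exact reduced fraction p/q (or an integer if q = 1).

1. D_x = 6  [BA ∥ DC ∩ AC ∥ BD]
2. D_y = -3  [BA ∥ DC ∩ AC ∥ BD]
   → D = (6, -3)

D = (6, -3)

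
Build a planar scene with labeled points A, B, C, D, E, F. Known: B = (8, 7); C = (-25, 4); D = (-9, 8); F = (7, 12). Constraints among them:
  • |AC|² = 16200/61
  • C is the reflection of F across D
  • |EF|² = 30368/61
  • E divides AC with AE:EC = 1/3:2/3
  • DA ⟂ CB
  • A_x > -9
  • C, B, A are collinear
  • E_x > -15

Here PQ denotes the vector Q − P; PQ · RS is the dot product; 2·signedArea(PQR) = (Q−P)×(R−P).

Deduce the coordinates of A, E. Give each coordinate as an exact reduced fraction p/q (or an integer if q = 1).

1. A_x = -535/61  [C, B, A are collinear ∩ DA ⟂ CB]
2. A_y = 334/61  [C, B, A are collinear ∩ DA ⟂ CB]
   → A = (-535/61, 334/61)
3. E_x = -865/61  [E divides AC with AE:EC = 1/3:2/3]
4. E_y = 304/61  [E divides AC with AE:EC = 1/3:2/3]
   → E = (-865/61, 304/61)

A = (-535/61, 334/61)
E = (-865/61, 304/61)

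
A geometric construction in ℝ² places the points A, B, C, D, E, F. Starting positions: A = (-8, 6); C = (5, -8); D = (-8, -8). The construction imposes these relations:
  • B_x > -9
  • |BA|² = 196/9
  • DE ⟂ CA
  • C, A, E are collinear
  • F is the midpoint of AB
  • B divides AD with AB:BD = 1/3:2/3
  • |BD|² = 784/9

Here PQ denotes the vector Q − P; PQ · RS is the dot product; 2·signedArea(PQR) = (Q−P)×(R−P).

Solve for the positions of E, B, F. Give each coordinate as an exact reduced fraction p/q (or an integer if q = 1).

B = (-8, 4/3)
E = (-372/365, -554/365)
F = (-8, 11/3)

1. E_x = -372/365  [C, A, E are collinear ∩ DE ⟂ CA]
2. E_y = -554/365  [C, A, E are collinear ∩ DE ⟂ CA]
   → E = (-372/365, -554/365)
3. B_x = -8  [B divides AD with AB:BD = 1/3:2/3]
4. B_y = 4/3  [B divides AD with AB:BD = 1/3:2/3]
   → B = (-8, 4/3)
5. F_x = -8  [F is the midpoint of AB]
6. F_y = 11/3  [F is the midpoint of AB]
   → F = (-8, 11/3)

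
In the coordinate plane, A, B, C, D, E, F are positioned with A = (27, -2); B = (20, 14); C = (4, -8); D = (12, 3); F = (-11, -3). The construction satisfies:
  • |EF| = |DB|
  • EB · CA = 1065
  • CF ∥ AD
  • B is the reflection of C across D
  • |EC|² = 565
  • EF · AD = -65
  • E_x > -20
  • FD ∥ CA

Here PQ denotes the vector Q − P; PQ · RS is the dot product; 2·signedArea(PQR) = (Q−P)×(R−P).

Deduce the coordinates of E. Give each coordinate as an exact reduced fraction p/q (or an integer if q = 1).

1. E_x = -19  [EB · CA = 1065 ∩ EF · AD = -65]
2. E_y = -14  [EB · CA = 1065 ∩ EF · AD = -65]
   → E = (-19, -14)

E = (-19, -14)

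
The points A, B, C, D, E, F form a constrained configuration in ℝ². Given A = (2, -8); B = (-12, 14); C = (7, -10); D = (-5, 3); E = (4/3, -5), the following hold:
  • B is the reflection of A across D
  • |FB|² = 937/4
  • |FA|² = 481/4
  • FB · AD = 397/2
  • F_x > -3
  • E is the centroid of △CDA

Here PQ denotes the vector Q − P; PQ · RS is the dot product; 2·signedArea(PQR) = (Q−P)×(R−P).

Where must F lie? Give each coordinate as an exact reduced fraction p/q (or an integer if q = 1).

F = (-5/2, 2)

1. F_x = -5/2  [line 7·x + -11·y + 79/2 = 0 ∩ |FA|² = 481/4]
2. F_y = 2  [line 7·x + -11·y + 79/2 = 0 ∩ |FA|² = 481/4]
   → F = (-5/2, 2)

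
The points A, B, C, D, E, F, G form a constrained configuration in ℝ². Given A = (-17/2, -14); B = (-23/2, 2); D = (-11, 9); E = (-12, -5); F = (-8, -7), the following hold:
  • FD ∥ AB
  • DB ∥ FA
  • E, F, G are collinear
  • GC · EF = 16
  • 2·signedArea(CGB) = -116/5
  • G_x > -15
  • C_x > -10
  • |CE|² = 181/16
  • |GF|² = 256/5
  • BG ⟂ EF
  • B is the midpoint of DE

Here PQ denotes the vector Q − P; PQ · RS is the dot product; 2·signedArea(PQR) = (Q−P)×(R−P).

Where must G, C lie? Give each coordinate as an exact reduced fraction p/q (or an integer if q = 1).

1. G_x = -72/5  [E, F, G are collinear ∩ BG ⟂ EF]
2. G_y = -19/5  [E, F, G are collinear ∩ BG ⟂ EF]
   → G = (-72/5, -19/5)
3. C_x = -39/4  [line -29/5·x + 29/10·y + -493/10 = 0 ∩ |CE|² = 181/16]
4. C_y = -5/2  [line -29/5·x + 29/10·y + -493/10 = 0 ∩ |CE|² = 181/16]
   → C = (-39/4, -5/2)

C = (-39/4, -5/2)
G = (-72/5, -19/5)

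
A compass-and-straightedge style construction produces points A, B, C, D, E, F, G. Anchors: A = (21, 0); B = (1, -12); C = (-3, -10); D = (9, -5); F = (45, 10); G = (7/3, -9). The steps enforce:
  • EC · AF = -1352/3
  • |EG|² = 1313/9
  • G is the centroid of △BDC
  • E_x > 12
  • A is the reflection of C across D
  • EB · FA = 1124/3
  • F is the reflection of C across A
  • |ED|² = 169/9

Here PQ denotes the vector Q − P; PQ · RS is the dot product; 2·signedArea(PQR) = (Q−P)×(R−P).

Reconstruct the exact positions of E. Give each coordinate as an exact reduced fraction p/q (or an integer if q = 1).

1. E_x = 13  [line -24·x + -10·y + 836/3 = 0 ∩ |ED|² = 169/9]
2. E_y = -10/3  [line -24·x + -10·y + 836/3 = 0 ∩ |ED|² = 169/9]
   → E = (13, -10/3)

E = (13, -10/3)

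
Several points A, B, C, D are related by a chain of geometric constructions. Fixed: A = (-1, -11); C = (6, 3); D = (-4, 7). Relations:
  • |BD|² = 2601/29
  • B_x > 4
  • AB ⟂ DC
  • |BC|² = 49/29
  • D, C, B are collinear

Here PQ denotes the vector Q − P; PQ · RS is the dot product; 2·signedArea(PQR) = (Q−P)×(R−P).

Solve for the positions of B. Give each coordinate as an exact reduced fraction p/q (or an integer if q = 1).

1. B_x = 139/29  [D, C, B are collinear ∩ AB ⟂ DC]
2. B_y = 101/29  [D, C, B are collinear ∩ AB ⟂ DC]
   → B = (139/29, 101/29)

B = (139/29, 101/29)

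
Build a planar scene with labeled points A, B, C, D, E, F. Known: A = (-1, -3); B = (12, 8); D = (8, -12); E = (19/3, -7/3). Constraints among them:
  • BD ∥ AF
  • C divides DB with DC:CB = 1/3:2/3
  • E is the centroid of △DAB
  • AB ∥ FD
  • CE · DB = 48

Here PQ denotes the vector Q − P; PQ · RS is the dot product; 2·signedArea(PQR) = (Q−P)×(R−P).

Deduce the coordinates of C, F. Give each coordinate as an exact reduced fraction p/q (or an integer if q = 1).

C = (28/3, -16/3)
F = (-5, -23)

1. C_x = 28/3  [C divides DB with DC:CB = 1/3:2/3]
2. C_y = -16/3  [C divides DB with DC:CB = 1/3:2/3]
   → C = (28/3, -16/3)
3. F_x = -5  [AB ∥ FD ∩ BD ∥ AF]
4. F_y = -23  [AB ∥ FD ∩ BD ∥ AF]
   → F = (-5, -23)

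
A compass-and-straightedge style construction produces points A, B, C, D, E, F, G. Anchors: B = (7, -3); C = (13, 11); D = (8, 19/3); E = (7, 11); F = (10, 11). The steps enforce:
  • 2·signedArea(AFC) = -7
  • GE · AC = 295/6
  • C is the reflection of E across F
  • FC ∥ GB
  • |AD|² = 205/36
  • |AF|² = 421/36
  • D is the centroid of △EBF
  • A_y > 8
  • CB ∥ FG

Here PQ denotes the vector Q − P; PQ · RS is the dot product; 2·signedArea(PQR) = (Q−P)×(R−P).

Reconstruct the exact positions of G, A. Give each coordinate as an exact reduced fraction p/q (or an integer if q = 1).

A = (15/2, 26/3)
G = (4, -3)

1. G_x = 4  [FC ∥ GB ∩ CB ∥ FG]
2. G_y = -3  [FC ∥ GB ∩ CB ∥ FG]
   → G = (4, -3)
3. A_x = 15/2  [2·signedArea(AFC) = -7 ∩ GE · AC = 295/6]
4. A_y = 26/3  [2·signedArea(AFC) = -7 ∩ GE · AC = 295/6]
   → A = (15/2, 26/3)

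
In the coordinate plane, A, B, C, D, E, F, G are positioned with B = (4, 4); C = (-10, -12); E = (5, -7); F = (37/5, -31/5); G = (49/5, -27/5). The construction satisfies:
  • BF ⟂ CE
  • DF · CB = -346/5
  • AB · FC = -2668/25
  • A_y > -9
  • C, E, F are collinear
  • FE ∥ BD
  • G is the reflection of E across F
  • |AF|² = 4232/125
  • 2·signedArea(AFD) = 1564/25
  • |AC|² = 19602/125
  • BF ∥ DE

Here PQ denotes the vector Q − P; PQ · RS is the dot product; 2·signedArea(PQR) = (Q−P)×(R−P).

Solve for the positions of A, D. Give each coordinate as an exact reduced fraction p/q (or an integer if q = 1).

1. A_x = 47/25  [line 87/5·x + 29/5·y + 348/25 = 0 ∩ |AF|² = 4232/125]
2. A_y = -201/25  [line 87/5·x + 29/5·y + 348/25 = 0 ∩ |AF|² = 4232/125]
   → A = (47/25, -201/25)
3. D_x = 8/5  [2·signedArea(AFD) = 1564/25 ∩ BF ∥ DE]
4. D_y = 16/5  [2·signedArea(AFD) = 1564/25 ∩ BF ∥ DE]
   → D = (8/5, 16/5)

A = (47/25, -201/25)
D = (8/5, 16/5)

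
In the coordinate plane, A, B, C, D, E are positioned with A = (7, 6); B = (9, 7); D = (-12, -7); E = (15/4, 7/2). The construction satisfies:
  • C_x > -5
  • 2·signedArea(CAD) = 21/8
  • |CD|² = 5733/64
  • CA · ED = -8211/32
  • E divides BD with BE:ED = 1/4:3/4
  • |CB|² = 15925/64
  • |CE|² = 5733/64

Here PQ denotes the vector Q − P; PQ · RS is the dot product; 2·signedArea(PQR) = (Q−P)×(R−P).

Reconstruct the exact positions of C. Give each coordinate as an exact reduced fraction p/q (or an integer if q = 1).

C = (-33/8, -7/4)

1. C_x = -33/8  [2·signedArea(CAD) = 21/8 ∩ CA · ED = -8211/32]
2. C_y = -7/4  [2·signedArea(CAD) = 21/8 ∩ CA · ED = -8211/32]
   → C = (-33/8, -7/4)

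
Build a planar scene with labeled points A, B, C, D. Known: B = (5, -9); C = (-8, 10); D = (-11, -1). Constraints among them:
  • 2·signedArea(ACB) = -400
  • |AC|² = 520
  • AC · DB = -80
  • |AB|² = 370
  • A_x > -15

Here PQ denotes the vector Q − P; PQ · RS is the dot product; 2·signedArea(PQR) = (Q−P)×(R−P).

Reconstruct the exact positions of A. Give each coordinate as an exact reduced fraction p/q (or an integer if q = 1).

1. A_x = -14  [2·signedArea(ACB) = -400 ∩ AC · DB = -80]
2. A_y = -12  [2·signedArea(ACB) = -400 ∩ AC · DB = -80]
   → A = (-14, -12)

A = (-14, -12)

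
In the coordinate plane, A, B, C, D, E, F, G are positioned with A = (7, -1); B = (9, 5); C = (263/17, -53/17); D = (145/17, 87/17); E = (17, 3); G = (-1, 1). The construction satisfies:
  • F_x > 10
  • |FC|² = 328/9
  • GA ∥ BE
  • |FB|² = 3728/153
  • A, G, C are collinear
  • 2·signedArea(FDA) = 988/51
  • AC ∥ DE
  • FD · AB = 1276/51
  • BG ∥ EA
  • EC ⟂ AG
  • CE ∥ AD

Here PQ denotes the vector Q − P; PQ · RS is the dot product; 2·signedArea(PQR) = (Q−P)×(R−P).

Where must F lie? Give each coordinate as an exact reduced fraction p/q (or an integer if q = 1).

1. F_x = 535/51  [FD · AB = 1276/51 ∩ 2·signedArea(FDA) = 988/51]
2. F_y = 5/17  [FD · AB = 1276/51 ∩ 2·signedArea(FDA) = 988/51]
   → F = (535/51, 5/17)

F = (535/51, 5/17)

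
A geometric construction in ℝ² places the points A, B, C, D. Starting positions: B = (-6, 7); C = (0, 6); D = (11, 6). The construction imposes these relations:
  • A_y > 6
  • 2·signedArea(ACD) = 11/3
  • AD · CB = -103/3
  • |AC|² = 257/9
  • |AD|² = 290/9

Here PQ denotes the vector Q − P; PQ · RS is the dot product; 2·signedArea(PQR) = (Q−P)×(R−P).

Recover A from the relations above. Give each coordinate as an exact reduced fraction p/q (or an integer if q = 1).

A = (16/3, 19/3)

1. A_x = 16/3  [AD · CB = -103/3 ∩ 2·signedArea(ACD) = 11/3]
2. A_y = 19/3  [AD · CB = -103/3 ∩ 2·signedArea(ACD) = 11/3]
   → A = (16/3, 19/3)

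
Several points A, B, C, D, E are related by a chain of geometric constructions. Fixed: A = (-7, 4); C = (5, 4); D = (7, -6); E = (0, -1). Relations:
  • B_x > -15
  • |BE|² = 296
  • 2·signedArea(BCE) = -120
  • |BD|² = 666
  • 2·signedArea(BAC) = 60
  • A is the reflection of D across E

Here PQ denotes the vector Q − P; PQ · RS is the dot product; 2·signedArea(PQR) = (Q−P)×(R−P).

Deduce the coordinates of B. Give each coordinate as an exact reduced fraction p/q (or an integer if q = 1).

1. B_x = -14  [2·signedArea(BAC) = 60 ∩ 2·signedArea(BCE) = -120]
2. B_y = 9  [2·signedArea(BAC) = 60 ∩ 2·signedArea(BCE) = -120]
   → B = (-14, 9)

B = (-14, 9)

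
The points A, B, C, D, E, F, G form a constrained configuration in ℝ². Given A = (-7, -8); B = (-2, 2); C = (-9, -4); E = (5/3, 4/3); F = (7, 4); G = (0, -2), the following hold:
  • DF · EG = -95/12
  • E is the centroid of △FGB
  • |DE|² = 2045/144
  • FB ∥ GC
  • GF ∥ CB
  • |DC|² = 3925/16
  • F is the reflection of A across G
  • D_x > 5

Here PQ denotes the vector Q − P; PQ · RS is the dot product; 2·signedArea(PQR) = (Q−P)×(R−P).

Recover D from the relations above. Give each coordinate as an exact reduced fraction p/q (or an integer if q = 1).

D = (21/4, 5/2)

1. D_x = 21/4  [line 5/3·x + 10/3·y + -205/12 = 0 ∩ |DE|² = 2045/144]
2. D_y = 5/2  [line 5/3·x + 10/3·y + -205/12 = 0 ∩ |DE|² = 2045/144]
   → D = (21/4, 5/2)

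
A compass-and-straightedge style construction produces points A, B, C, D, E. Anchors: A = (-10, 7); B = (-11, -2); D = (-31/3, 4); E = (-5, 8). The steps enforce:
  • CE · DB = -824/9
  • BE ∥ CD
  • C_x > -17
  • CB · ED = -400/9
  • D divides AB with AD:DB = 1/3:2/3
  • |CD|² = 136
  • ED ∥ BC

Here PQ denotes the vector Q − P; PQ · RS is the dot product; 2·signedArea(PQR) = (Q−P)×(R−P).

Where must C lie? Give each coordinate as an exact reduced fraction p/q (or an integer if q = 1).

C = (-49/3, -6)

1. C_x = -49/3  [BE ∥ CD ∩ ED ∥ BC]
2. C_y = -6  [BE ∥ CD ∩ ED ∥ BC]
   → C = (-49/3, -6)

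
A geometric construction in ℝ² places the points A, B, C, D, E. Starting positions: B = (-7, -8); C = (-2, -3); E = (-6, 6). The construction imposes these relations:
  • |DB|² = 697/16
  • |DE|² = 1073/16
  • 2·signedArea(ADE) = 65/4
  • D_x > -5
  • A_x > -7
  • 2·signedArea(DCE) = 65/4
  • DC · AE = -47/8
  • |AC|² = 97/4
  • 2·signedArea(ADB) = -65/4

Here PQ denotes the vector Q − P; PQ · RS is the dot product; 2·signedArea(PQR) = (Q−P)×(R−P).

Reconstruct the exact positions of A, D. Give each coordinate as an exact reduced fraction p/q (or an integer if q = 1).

A = (-13/2, -1)
D = (-17/4, -2)

1. D_x = -17/4  [line -9·x + -4·y + -185/4 = 0 ∩ |DE|² = 1073/16]
2. D_y = -2  [line -9·x + -4·y + -185/4 = 0 ∩ |DE|² = 1073/16]
   → D = (-17/4, -2)
3. A_x = -13/2  [2·signedArea(ADE) = 65/4 ∩ DC · AE = -47/8]
4. A_y = -1  [2·signedArea(ADE) = 65/4 ∩ DC · AE = -47/8]
   → A = (-13/2, -1)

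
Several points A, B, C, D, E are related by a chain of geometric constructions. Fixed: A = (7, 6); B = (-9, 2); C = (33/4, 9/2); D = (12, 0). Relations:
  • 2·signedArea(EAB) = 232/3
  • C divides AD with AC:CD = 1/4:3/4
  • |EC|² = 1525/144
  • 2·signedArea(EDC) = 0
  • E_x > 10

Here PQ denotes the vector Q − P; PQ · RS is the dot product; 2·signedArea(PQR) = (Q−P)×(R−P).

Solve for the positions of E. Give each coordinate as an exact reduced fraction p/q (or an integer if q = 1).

E = (31/3, 2)

1. E_x = 31/3  [2·signedArea(EDC) = 0 ∩ 2·signedArea(EAB) = 232/3]
2. E_y = 2  [2·signedArea(EDC) = 0 ∩ 2·signedArea(EAB) = 232/3]
   → E = (31/3, 2)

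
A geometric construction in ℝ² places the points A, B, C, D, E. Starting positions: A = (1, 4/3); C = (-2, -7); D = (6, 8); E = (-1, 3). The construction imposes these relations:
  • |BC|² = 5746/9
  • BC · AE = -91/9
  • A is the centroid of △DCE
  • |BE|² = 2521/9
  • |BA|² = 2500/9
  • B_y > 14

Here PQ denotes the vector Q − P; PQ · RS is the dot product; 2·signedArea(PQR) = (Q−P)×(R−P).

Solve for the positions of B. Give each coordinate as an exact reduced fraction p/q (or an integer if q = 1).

B = (11, 44/3)

1. B_x = 11  [line 2·x + -5/3·y + 22/9 = 0 ∩ |BA|² = 2500/9]
2. B_y = 44/3  [line 2·x + -5/3·y + 22/9 = 0 ∩ |BA|² = 2500/9]
   → B = (11, 44/3)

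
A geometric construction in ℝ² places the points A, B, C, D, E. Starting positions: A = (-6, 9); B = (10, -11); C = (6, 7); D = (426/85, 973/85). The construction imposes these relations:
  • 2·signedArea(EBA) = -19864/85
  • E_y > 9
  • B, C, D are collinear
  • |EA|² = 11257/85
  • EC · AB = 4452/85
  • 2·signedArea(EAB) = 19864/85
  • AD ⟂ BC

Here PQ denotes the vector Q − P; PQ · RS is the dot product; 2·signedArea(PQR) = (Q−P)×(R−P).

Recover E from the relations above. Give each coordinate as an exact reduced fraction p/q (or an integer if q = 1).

E = (468/85, 784/85)

1. E_x = 468/85  [2·signedArea(EBA) = -19864/85 ∩ EC · AB = 4452/85]
2. E_y = 784/85  [2·signedArea(EBA) = -19864/85 ∩ EC · AB = 4452/85]
   → E = (468/85, 784/85)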